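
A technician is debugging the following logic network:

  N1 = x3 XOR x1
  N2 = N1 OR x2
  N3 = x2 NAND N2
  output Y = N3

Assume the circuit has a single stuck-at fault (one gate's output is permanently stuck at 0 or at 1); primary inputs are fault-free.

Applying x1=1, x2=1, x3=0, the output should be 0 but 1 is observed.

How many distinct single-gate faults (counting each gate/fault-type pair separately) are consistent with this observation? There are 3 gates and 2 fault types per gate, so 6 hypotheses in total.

Fault-free: N1=1, N2=1, N3=0 → 0. Observed 1.
  N1 stuck-at-0: output 0 ✗
  N1 stuck-at-1: output 0 ✗
  N2 stuck-at-0: output 1 ✓
  N2 stuck-at-1: output 0 ✗
  N3 stuck-at-0: output 0 ✗
  N3 stuck-at-1: output 1 ✓
Consistent faults: {N2 stuck-at-0, N3 stuck-at-1} — 2 in all.

2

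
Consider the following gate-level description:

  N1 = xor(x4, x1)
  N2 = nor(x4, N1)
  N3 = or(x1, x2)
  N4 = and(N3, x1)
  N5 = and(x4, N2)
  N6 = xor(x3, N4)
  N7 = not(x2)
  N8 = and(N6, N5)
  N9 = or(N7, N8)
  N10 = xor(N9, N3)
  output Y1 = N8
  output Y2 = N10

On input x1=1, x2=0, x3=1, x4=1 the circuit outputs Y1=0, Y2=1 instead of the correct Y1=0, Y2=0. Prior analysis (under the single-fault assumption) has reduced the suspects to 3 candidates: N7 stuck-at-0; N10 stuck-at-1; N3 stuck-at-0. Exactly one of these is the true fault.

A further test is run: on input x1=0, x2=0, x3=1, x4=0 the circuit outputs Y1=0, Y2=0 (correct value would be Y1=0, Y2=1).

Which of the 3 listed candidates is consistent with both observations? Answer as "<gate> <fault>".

Evaluate each candidate on input x1=0, x2=0, x3=1, x4=0:
  N7 stuck-at-0: N1=0, N2=1, N3=0, N4=0, N5=0, N6=1, N7=0 [stuck-at-0], N8=0, N9=0, N10=0 → Y1=0, Y2=0 — matches
  N10 stuck-at-1: N1=0, N2=1, N3=0, N4=0, N5=0, N6=1, N7=1, N8=0, N9=1, N10=1 [stuck-at-1] → Y1=0, Y2=1 — eliminated
  N3 stuck-at-0: N1=0, N2=1, N3=0 [stuck-at-0], N4=0, N5=0, N6=1, N7=1, N8=0, N9=1, N10=1 → Y1=0, Y2=1 — eliminated
Only N7 stuck-at-0 reproduces the observed Y1=0, Y2=0.

N7 stuck-at-0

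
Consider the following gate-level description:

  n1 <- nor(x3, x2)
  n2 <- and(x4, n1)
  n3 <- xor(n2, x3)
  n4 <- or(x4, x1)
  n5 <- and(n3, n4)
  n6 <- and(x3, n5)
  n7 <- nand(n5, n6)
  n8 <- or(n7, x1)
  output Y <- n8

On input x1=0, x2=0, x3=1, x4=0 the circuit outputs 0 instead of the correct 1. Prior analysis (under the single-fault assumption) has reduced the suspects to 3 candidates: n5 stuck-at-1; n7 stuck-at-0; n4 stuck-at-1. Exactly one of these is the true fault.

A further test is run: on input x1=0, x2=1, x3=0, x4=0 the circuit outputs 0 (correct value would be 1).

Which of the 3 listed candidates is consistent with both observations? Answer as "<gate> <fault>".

Evaluate each candidate on input x1=0, x2=1, x3=0, x4=0:
  n5 stuck-at-1: n1=0, n2=0, n3=0, n4=0, n5=1 [stuck-at-1], n6=0, n7=1, n8=1 → 1 — eliminated
  n7 stuck-at-0: n1=0, n2=0, n3=0, n4=0, n5=0, n6=0, n7=0 [stuck-at-0], n8=0 → 0 — matches
  n4 stuck-at-1: n1=0, n2=0, n3=0, n4=1 [stuck-at-1], n5=0, n6=0, n7=1, n8=1 → 1 — eliminated
Only n7 stuck-at-0 reproduces the observed 0.

n7 stuck-at-0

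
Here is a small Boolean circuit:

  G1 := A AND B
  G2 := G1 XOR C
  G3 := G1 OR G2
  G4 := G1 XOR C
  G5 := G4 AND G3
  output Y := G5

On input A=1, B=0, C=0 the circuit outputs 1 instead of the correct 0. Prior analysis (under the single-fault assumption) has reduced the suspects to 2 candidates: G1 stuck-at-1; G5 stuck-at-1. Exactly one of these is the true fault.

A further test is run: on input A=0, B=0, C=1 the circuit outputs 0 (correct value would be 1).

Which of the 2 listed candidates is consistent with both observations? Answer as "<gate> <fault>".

G1 stuck-at-1

Evaluate each candidate on input A=0, B=0, C=1:
  G1 stuck-at-1: G1=1 [stuck-at-1], G2=0, G3=1, G4=0, G5=0 → 0 — matches
  G5 stuck-at-1: G1=0, G2=1, G3=1, G4=1, G5=1 [stuck-at-1] → 1 — eliminated
Only G1 stuck-at-1 reproduces the observed 0.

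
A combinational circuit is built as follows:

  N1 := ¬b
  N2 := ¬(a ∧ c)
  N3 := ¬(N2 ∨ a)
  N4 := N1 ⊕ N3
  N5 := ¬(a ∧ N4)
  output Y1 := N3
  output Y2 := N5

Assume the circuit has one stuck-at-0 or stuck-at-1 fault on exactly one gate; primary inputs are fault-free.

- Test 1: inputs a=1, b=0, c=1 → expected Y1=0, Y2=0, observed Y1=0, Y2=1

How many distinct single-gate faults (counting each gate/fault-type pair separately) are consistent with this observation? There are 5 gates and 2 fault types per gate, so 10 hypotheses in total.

Fault-free: N1=1, N2=0, N3=0, N4=1, N5=0 → Y1=0, Y2=0. Observed Y1=0, Y2=1.
  N1 stuck-at-0: output Y1=0, Y2=1 ✓
  N1 stuck-at-1: output Y1=0, Y2=0 ✗
  N2 stuck-at-0: output Y1=0, Y2=0 ✗
  N2 stuck-at-1: output Y1=0, Y2=0 ✗
  N3 stuck-at-0: output Y1=0, Y2=0 ✗
  N3 stuck-at-1: output Y1=1, Y2=1 ✗
  N4 stuck-at-0: output Y1=0, Y2=1 ✓
  N4 stuck-at-1: output Y1=0, Y2=0 ✗
  N5 stuck-at-0: output Y1=0, Y2=0 ✗
  N5 stuck-at-1: output Y1=0, Y2=1 ✓
Consistent faults: {N1 stuck-at-0, N4 stuck-at-0, N5 stuck-at-1} — 3 in all.

3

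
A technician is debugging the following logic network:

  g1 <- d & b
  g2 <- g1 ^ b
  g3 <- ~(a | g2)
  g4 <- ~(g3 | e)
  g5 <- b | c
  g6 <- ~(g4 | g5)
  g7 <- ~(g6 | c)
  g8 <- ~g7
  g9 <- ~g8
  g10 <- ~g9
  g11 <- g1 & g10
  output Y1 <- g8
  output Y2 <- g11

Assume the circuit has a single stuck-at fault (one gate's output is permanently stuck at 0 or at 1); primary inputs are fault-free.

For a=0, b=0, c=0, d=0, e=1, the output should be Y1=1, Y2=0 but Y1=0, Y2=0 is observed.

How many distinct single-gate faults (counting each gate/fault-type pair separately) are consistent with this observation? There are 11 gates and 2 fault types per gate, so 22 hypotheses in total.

Fault-free: g1=0, g2=0, g3=1, g4=0, g5=0, g6=1, g7=0, g8=1, g9=0, g10=1, g11=0 → Y1=1, Y2=0. Observed Y1=0, Y2=0.
  g1: none of the 2 fault types match ✗
  g2: none of the 2 fault types match ✗
  g3: none of the 2 fault types match ✗
  g4: stuck-at-1 ✓; others ✗
  g5: stuck-at-1 ✓; others ✗
  g6: stuck-at-0 ✓; others ✗
  g7: stuck-at-1 ✓; others ✗
  g8: stuck-at-0 ✓; others ✗
  g9: none of the 2 fault types match ✗
  g10: none of the 2 fault types match ✗
  g11: none of the 2 fault types match ✗
Consistent faults: {g4 stuck-at-1, g5 stuck-at-1, g6 stuck-at-0, g7 stuck-at-1, g8 stuck-at-0} — 5 in all.

5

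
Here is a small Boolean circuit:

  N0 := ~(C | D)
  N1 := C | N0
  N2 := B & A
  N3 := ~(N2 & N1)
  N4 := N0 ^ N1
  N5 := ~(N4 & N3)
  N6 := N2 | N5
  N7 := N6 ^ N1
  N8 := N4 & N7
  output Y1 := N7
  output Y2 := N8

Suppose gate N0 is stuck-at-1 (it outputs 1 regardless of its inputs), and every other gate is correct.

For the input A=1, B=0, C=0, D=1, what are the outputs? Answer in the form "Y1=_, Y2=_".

Propagate with N0 forced: N0=1 [stuck-at-1], N1=1, N2=0, N3=1, N4=0, N5=1, N6=1, N7=0, N8=0.
So the outputs are Y1=0, Y2=0. (Without the fault they would be Y1=1, Y2=0.)

Y1=0, Y2=0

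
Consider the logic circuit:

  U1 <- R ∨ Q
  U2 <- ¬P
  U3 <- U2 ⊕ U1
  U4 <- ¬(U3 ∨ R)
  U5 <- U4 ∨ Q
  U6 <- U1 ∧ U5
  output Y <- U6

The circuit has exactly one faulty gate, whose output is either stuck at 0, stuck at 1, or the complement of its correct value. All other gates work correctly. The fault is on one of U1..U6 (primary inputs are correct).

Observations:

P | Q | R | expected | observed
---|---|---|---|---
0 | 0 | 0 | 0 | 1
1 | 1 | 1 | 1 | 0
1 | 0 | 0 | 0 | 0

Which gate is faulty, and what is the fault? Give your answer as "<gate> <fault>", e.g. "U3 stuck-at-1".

Fault-free values for test 1 (P=0, Q=0, R=0): U1=0, U2=1, U3=1, U4=0, U5=0, U6=0, giving Y=0. Observed 1.
Test 1: faults giving observed 1 are {U1 stuck-at-1, U1 inverted output, U6 stuck-at-1, U6 inverted output}.
Test 2 (P=1, Q=1, R=1): fault-free U1=1, U2=0, U3=1, U4=0, U5=1, U6=1 → 1; observed 0. Eliminates U1 stuck-at-1, U6 stuck-at-1.
Test 3 (P=1, Q=0, R=0): fault-free U1=0, U2=0, U3=0, U4=1, U5=1, U6=0 → 0; observed 0. Eliminates U6 inverted output.
Only U1 inverted output is consistent with every test.

U1 inverted output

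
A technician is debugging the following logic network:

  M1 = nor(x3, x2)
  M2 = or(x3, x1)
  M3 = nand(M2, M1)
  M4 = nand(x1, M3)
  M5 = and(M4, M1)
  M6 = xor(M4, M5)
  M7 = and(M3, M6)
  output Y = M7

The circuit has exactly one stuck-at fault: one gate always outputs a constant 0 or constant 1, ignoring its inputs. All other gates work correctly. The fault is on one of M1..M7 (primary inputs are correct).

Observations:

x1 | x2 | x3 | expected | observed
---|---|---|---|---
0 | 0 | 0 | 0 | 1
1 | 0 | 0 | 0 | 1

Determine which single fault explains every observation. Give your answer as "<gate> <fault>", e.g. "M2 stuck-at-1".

M7 stuck-at-1

Fault-free values for test 1 (x1=0, x2=0, x3=0): M1=1, M2=0, M3=1, M4=1, M5=1, M6=0, M7=0, giving Y=0. Observed 1.
Test 1: faults giving observed 1 are {M1 stuck-at-0, M5 stuck-at-0, M6 stuck-at-1, M7 stuck-at-1}.
Test 2 (x1=1, x2=0, x3=0): fault-free M1=1, M2=1, M3=0, M4=1, M5=1, M6=0, M7=0 → 0; observed 1. Eliminates M1 stuck-at-0, M5 stuck-at-0, M6 stuck-at-1.
Only M7 stuck-at-1 is consistent with every test.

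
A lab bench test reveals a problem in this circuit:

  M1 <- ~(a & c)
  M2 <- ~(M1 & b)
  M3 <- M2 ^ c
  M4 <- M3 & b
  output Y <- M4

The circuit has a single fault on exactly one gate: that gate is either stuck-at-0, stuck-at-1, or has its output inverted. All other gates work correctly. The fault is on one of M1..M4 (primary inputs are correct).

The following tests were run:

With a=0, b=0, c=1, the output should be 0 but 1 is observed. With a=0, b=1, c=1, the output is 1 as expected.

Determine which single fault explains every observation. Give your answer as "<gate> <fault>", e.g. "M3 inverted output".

M4 stuck-at-1

Fault-free values for test 1 (a=0, b=0, c=1): M1=1, M2=1, M3=0, M4=0, giving Y=0. Observed 1.
Test 1: faults giving observed 1 are {M4 stuck-at-1, M4 inverted output}.
Test 2 (a=0, b=1, c=1): fault-free M1=1, M2=0, M3=1, M4=1 → 1; observed 1. Eliminates M4 inverted output.
Only M4 stuck-at-1 is consistent with every test.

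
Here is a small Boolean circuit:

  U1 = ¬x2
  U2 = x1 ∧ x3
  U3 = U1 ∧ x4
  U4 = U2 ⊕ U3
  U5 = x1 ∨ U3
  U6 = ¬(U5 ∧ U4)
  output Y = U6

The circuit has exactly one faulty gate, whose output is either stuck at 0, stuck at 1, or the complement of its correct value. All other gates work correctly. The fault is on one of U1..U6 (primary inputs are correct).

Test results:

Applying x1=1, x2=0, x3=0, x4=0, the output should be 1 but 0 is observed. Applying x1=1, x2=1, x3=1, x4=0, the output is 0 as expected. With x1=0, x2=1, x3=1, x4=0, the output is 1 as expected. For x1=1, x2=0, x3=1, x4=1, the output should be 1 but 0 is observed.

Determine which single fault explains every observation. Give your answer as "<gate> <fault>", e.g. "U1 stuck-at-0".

U4 stuck-at-1

Fault-free values for test 1 (x1=1, x2=0, x3=0, x4=0): U1=1, U2=0, U3=0, U4=0, U5=1, U6=1, giving Y=1. Observed 0.
Test 1: faults giving observed 0 are {U2 stuck-at-1, U2 inverted output, U3 stuck-at-1, U3 inverted output, U4 stuck-at-1, U4 inverted output, U6 stuck-at-0, U6 inverted output}.
Test 2 (x1=1, x2=1, x3=1, x4=0): fault-free U1=0, U2=1, U3=0, U4=1, U5=1, U6=0 → 0; observed 0. Eliminates U2 inverted output, U3 stuck-at-1, U3 inverted output, U4 inverted output, U6 inverted output.
Test 3 (x1=0, x2=1, x3=1, x4=0): fault-free U1=0, U2=0, U3=0, U4=0, U5=0, U6=1 → 1; observed 1. Eliminates U6 stuck-at-0.
Test 4 (x1=1, x2=0, x3=1, x4=1): fault-free U1=1, U2=1, U3=1, U4=0, U5=1, U6=1 → 1; observed 0. Eliminates U2 stuck-at-1.
Only U4 stuck-at-1 is consistent with every test.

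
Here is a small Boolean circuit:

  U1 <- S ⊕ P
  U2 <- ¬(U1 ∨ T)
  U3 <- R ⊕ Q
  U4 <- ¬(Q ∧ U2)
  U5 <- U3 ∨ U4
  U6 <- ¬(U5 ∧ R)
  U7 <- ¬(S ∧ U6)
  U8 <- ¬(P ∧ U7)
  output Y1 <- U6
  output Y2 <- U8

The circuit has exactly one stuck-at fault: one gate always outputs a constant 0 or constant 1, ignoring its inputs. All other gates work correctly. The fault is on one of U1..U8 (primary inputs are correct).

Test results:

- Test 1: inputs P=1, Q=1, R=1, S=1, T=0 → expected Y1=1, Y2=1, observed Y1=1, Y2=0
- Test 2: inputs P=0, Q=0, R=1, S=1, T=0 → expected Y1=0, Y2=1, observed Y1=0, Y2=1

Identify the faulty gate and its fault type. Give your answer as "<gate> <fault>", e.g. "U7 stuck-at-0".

Fault-free values for test 1 (P=1, Q=1, R=1, S=1, T=0): U1=0, U2=1, U3=0, U4=0, U5=0, U6=1, U7=0, U8=1, giving Y1=1, Y2=1. Observed Y1=1, Y2=0.
Test 1: faults giving observed Y1=1, Y2=0 are {U7 stuck-at-1, U8 stuck-at-0}.
Test 2 (P=0, Q=0, R=1, S=1, T=0): fault-free U1=1, U2=0, U3=1, U4=1, U5=1, U6=0, U7=1, U8=1 → Y1=0, Y2=1; observed Y1=0, Y2=1. Eliminates U8 stuck-at-0.
Only U7 stuck-at-1 is consistent with every test.

U7 stuck-at-1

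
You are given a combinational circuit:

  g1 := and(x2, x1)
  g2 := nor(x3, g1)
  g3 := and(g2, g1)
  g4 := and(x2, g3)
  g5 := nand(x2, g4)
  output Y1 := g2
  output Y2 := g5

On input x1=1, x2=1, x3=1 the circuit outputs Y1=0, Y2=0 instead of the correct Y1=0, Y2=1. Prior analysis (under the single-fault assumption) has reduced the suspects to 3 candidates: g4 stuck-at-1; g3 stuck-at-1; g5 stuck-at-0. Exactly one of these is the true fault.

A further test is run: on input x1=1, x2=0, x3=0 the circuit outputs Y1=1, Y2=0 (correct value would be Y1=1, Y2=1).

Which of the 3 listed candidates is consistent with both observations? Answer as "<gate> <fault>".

Evaluate each candidate on input x1=1, x2=0, x3=0:
  g4 stuck-at-1: g1=0, g2=1, g3=0, g4=1 [stuck-at-1], g5=1 → Y1=1, Y2=1 — eliminated
  g3 stuck-at-1: g1=0, g2=1, g3=1 [stuck-at-1], g4=0, g5=1 → Y1=1, Y2=1 — eliminated
  g5 stuck-at-0: g1=0, g2=1, g3=0, g4=0, g5=0 [stuck-at-0] → Y1=1, Y2=0 — matches
Only g5 stuck-at-0 reproduces the observed Y1=1, Y2=0.

g5 stuck-at-0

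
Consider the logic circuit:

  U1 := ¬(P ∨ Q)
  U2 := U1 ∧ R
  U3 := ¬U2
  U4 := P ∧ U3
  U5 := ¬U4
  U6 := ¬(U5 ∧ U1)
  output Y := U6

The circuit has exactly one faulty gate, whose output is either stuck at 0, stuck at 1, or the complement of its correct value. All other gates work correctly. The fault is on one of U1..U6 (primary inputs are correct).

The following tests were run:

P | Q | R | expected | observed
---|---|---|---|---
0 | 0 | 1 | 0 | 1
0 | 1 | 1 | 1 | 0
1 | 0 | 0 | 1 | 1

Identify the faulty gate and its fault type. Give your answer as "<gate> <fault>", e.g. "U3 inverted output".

Fault-free values for test 1 (P=0, Q=0, R=1): U1=1, U2=1, U3=0, U4=0, U5=1, U6=0, giving Y=0. Observed 1.
Test 1: faults giving observed 1 are {U1 stuck-at-0, U1 inverted output, U4 stuck-at-1, U4 inverted output, U5 stuck-at-0, U5 inverted output, U6 stuck-at-1, U6 inverted output}.
Test 2 (P=0, Q=1, R=1): fault-free U1=0, U2=0, U3=1, U4=0, U5=1, U6=1 → 1; observed 0. Eliminates U1 stuck-at-0, U4 stuck-at-1, U4 inverted output, U5 stuck-at-0, U5 inverted output, U6 stuck-at-1.
Test 3 (P=1, Q=0, R=0): fault-free U1=0, U2=0, U3=1, U4=1, U5=0, U6=1 → 1; observed 1. Eliminates U6 inverted output.
Only U1 inverted output is consistent with every test.

U1 inverted output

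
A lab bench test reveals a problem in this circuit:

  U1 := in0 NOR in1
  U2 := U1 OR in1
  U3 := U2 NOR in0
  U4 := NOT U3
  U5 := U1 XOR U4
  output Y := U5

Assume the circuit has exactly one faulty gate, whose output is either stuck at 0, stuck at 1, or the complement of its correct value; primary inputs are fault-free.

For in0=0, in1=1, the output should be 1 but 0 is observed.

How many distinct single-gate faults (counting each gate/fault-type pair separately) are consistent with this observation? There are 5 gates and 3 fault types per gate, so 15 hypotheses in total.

Fault-free: U1=0, U2=1, U3=0, U4=1, U5=1 → 1. Observed 0.
  U1: stuck-at-1, inverted output ✓; others ✗
  U2: stuck-at-0, inverted output ✓; others ✗
  U3: stuck-at-1, inverted output ✓; others ✗
  U4: stuck-at-0, inverted output ✓; others ✗
  U5: stuck-at-0, inverted output ✓; others ✗
Consistent faults: {U1 stuck-at-1, U1 inverted output, U2 stuck-at-0, U2 inverted output, U3 stuck-at-1, U3 inverted output, U4 stuck-at-0, U4 inverted output, U5 stuck-at-0, U5 inverted output} — 10 in all.

10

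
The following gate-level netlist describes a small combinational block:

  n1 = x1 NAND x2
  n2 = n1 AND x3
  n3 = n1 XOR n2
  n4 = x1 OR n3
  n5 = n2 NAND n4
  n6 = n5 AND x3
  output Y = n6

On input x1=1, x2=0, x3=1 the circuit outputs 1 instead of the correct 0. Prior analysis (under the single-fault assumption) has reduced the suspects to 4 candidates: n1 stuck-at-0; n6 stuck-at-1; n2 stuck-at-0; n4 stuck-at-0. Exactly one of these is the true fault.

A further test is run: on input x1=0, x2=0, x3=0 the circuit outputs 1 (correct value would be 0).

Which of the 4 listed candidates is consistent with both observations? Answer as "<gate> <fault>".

Evaluate each candidate on input x1=0, x2=0, x3=0:
  n1 stuck-at-0: n1=0 [stuck-at-0], n2=0, n3=0, n4=0, n5=1, n6=0 → 0 — eliminated
  n6 stuck-at-1: n1=1, n2=0, n3=1, n4=1, n5=1, n6=1 [stuck-at-1] → 1 — matches
  n2 stuck-at-0: n1=1, n2=0 [stuck-at-0], n3=1, n4=1, n5=1, n6=0 → 0 — eliminated
  n4 stuck-at-0: n1=1, n2=0, n3=1, n4=0 [stuck-at-0], n5=1, n6=0 → 0 — eliminated
Only n6 stuck-at-1 reproduces the observed 1.

n6 stuck-at-1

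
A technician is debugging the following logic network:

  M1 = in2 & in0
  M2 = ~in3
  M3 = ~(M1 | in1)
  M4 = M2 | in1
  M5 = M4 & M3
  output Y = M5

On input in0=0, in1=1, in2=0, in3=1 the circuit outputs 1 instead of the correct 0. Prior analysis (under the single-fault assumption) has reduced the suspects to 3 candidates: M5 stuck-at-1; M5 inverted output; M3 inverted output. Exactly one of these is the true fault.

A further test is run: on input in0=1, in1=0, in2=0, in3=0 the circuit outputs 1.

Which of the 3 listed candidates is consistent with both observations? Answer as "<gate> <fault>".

M5 stuck-at-1

Evaluate each candidate on input in0=1, in1=0, in2=0, in3=0:
  M5 stuck-at-1: M1=0, M2=1, M3=1, M4=1, M5=1 [stuck-at-1] → 1 — matches
  M5 inverted output: M1=0, M2=1, M3=1, M4=1, M5=0 [inverted output] → 0 — eliminated
  M3 inverted output: M1=0, M2=1, M3=0 [inverted output], M4=1, M5=0 → 0 — eliminated
Only M5 stuck-at-1 reproduces the observed 1.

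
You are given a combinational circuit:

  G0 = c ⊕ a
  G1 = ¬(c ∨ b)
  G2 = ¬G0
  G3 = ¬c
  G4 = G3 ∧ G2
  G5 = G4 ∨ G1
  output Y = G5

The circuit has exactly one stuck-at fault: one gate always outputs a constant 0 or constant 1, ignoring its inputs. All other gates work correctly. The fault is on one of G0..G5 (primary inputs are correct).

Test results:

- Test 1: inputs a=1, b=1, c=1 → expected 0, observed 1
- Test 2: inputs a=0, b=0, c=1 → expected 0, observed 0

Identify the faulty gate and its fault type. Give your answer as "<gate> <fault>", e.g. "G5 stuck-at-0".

G3 stuck-at-1

Fault-free values for test 1 (a=1, b=1, c=1): G0=0, G1=0, G2=1, G3=0, G4=0, G5=0, giving Y=0. Observed 1.
Test 1: faults giving observed 1 are {G1 stuck-at-1, G3 stuck-at-1, G4 stuck-at-1, G5 stuck-at-1}.
Test 2 (a=0, b=0, c=1): fault-free G0=1, G1=0, G2=0, G3=0, G4=0, G5=0 → 0; observed 0. Eliminates G1 stuck-at-1, G4 stuck-at-1, G5 stuck-at-1.
Only G3 stuck-at-1 is consistent with every test.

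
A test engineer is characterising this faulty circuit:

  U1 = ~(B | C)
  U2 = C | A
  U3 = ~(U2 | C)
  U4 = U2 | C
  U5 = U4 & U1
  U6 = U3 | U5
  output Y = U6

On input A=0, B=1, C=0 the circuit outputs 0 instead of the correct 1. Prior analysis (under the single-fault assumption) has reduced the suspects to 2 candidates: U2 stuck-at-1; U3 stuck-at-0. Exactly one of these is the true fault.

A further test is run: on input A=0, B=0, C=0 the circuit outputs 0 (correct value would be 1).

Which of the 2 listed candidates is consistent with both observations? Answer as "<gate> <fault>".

Evaluate each candidate on input A=0, B=0, C=0:
  U2 stuck-at-1: U1=1, U2=1 [stuck-at-1], U3=0, U4=1, U5=1, U6=1 → 1 — eliminated
  U3 stuck-at-0: U1=1, U2=0, U3=0 [stuck-at-0], U4=0, U5=0, U6=0 → 0 — matches
Only U3 stuck-at-0 reproduces the observed 0.

U3 stuck-at-0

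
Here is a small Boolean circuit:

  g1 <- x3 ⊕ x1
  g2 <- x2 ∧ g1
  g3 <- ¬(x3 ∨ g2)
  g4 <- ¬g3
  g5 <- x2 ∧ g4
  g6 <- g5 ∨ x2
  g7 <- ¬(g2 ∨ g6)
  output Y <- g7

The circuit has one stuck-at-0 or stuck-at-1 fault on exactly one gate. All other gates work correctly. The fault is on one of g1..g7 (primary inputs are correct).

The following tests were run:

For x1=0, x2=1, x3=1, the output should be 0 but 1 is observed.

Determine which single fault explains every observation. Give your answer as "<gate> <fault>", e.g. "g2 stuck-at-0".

g7 stuck-at-1

Fault-free values for test 1 (x1=0, x2=1, x3=1): g1=1, g2=1, g3=0, g4=1, g5=1, g6=1, g7=0, giving Y=0. Observed 1.
Test 1: faults giving observed 1 are {g7 stuck-at-1}.
Only g7 stuck-at-1 is consistent with every test.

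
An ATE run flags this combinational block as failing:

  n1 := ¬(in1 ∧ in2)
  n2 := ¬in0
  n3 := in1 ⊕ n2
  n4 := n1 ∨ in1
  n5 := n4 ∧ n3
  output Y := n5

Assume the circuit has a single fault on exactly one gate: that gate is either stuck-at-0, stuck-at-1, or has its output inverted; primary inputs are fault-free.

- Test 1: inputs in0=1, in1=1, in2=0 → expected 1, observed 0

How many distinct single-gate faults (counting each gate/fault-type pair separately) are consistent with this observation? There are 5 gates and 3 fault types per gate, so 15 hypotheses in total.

Fault-free: n1=1, n2=0, n3=1, n4=1, n5=1 → 1. Observed 0.
  n1: none of the 3 fault types match ✗
  n2: stuck-at-1, inverted output ✓; others ✗
  n3: stuck-at-0, inverted output ✓; others ✗
  n4: stuck-at-0, inverted output ✓; others ✗
  n5: stuck-at-0, inverted output ✓; others ✗
Consistent faults: {n2 stuck-at-1, n2 inverted output, n3 stuck-at-0, n3 inverted output, n4 stuck-at-0, n4 inverted output, n5 stuck-at-0, n5 inverted output} — 8 in all.

8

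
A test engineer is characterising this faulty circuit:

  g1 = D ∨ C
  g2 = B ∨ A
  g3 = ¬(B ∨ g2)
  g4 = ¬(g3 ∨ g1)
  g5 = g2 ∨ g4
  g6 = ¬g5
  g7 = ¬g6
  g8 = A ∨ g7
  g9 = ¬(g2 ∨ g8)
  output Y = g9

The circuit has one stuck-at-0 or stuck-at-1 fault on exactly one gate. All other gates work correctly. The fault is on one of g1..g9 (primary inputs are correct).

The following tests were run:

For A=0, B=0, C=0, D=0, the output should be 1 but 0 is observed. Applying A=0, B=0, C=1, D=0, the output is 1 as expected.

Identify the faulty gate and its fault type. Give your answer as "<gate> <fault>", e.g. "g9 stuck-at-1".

Fault-free values for test 1 (A=0, B=0, C=0, D=0): g1=0, g2=0, g3=1, g4=0, g5=0, g6=1, g7=0, g8=0, g9=1, giving Y=1. Observed 0.
Test 1: faults giving observed 0 are {g2 stuck-at-1, g3 stuck-at-0, g4 stuck-at-1, g5 stuck-at-1, g6 stuck-at-0, g7 stuck-at-1, g8 stuck-at-1, g9 stuck-at-0}.
Test 2 (A=0, B=0, C=1, D=0): fault-free g1=1, g2=0, g3=1, g4=0, g5=0, g6=1, g7=0, g8=0, g9=1 → 1; observed 1. Eliminates g2 stuck-at-1, g4 stuck-at-1, g5 stuck-at-1, g6 stuck-at-0, g7 stuck-at-1, g8 stuck-at-1, g9 stuck-at-0.
Only g3 stuck-at-0 is consistent with every test.

g3 stuck-at-0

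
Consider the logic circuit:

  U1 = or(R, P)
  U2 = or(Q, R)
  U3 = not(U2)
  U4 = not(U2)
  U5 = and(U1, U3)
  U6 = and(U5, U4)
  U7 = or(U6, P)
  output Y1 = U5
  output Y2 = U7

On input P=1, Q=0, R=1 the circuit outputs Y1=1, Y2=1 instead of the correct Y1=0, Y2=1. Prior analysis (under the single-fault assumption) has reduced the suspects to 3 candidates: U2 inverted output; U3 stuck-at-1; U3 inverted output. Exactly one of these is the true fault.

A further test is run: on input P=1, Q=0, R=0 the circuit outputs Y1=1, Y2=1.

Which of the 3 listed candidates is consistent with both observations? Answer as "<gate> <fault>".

Evaluate each candidate on input P=1, Q=0, R=0:
  U2 inverted output: U1=1, U2=1 [inverted output], U3=0, U4=0, U5=0, U6=0, U7=1 → Y1=0, Y2=1 — eliminated
  U3 stuck-at-1: U1=1, U2=0, U3=1 [stuck-at-1], U4=1, U5=1, U6=1, U7=1 → Y1=1, Y2=1 — matches
  U3 inverted output: U1=1, U2=0, U3=0 [inverted output], U4=1, U5=0, U6=0, U7=1 → Y1=0, Y2=1 — eliminated
Only U3 stuck-at-1 reproduces the observed Y1=1, Y2=1.

U3 stuck-at-1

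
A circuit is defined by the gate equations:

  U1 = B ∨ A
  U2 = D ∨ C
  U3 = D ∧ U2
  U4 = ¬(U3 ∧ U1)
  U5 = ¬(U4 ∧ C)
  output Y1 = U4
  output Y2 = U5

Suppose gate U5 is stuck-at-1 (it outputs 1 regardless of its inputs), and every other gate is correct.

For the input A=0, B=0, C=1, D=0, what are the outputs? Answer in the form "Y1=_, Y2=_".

Propagate with U5 forced: U1=0, U2=1, U3=0, U4=1, U5=1 [stuck-at-1].
So the outputs are Y1=1, Y2=1. (Without the fault they would be Y1=1, Y2=0.)

Y1=1, Y2=1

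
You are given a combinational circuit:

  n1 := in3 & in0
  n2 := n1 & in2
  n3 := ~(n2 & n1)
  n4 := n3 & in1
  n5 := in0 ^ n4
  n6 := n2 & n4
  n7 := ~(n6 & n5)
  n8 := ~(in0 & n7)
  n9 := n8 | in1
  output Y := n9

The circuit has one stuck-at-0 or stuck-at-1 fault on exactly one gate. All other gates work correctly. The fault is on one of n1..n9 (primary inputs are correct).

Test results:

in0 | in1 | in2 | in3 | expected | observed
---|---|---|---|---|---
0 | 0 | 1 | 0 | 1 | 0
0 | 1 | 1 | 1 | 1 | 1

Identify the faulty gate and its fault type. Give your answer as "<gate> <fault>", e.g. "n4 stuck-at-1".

Fault-free values for test 1 (in0=0, in1=0, in2=1, in3=0): n1=0, n2=0, n3=1, n4=0, n5=0, n6=0, n7=1, n8=1, n9=1, giving Y=1. Observed 0.
Test 1: faults giving observed 0 are {n8 stuck-at-0, n9 stuck-at-0}.
Test 2 (in0=0, in1=1, in2=1, in3=1): fault-free n1=0, n2=0, n3=1, n4=1, n5=1, n6=0, n7=1, n8=1, n9=1 → 1; observed 1. Eliminates n9 stuck-at-0.
Only n8 stuck-at-0 is consistent with every test.

n8 stuck-at-0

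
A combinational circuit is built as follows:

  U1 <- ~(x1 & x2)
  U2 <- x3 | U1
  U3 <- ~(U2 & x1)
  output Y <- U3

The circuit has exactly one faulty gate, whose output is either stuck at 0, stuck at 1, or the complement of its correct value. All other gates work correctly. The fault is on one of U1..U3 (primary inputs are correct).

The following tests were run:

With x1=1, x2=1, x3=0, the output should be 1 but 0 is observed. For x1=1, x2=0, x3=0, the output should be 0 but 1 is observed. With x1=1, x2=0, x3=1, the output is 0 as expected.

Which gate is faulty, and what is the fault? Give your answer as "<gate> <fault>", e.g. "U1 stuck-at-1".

Fault-free values for test 1 (x1=1, x2=1, x3=0): U1=0, U2=0, U3=1, giving Y=1. Observed 0.
Test 1: faults giving observed 0 are {U1 stuck-at-1, U1 inverted output, U2 stuck-at-1, U2 inverted output, U3 stuck-at-0, U3 inverted output}.
Test 2 (x1=1, x2=0, x3=0): fault-free U1=1, U2=1, U3=0 → 0; observed 1. Eliminates U1 stuck-at-1, U2 stuck-at-1, U3 stuck-at-0.
Test 3 (x1=1, x2=0, x3=1): fault-free U1=1, U2=1, U3=0 → 0; observed 0. Eliminates U2 inverted output, U3 inverted output.
Only U1 inverted output is consistent with every test.

U1 inverted output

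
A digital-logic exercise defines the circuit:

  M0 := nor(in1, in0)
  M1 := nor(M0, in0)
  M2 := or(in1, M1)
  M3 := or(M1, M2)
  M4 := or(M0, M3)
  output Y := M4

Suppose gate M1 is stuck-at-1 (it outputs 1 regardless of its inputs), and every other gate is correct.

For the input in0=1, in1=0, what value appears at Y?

Propagate with M1 forced: M0=0, M1=1 [stuck-at-1], M2=1, M3=1, M4=1.
So Y = 1. (Without the fault it would be 0.)

1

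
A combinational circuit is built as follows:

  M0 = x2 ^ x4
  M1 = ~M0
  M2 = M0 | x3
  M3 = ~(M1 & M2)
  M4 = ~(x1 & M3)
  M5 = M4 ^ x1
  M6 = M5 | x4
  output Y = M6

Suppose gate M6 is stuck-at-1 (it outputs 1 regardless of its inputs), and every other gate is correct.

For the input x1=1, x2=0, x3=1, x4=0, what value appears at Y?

1

Propagate with M6 forced: M0=0, M1=1, M2=1, M3=0, M4=1, M5=0, M6=1 [stuck-at-1].
So Y = 1. (Without the fault it would be 0.)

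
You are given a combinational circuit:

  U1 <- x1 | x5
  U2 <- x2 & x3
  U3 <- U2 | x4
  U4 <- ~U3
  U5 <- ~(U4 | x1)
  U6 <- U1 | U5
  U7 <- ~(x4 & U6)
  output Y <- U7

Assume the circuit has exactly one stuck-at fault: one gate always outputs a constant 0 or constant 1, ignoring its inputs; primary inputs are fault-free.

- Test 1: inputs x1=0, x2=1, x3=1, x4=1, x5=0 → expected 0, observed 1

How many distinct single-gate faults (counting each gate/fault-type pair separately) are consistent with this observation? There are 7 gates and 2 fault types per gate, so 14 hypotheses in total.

5

Fault-free: U1=0, U2=1, U3=1, U4=0, U5=1, U6=1, U7=0 → 0. Observed 1.
  U1 stuck-at-0: output 0 ✗
  U1 stuck-at-1: output 0 ✗
  U2 stuck-at-0: output 0 ✗
  U2 stuck-at-1: output 0 ✗
  U3 stuck-at-0: output 1 ✓
  U3 stuck-at-1: output 0 ✗
  U4 stuck-at-0: output 0 ✗
  U4 stuck-at-1: output 1 ✓
  U5 stuck-at-0: output 1 ✓
  U5 stuck-at-1: output 0 ✗
  U6 stuck-at-0: output 1 ✓
  U6 stuck-at-1: output 0 ✗
  U7 stuck-at-0: output 0 ✗
  U7 stuck-at-1: output 1 ✓
Consistent faults: {U3 stuck-at-0, U4 stuck-at-1, U5 stuck-at-0, U6 stuck-at-0, U7 stuck-at-1} — 5 in all.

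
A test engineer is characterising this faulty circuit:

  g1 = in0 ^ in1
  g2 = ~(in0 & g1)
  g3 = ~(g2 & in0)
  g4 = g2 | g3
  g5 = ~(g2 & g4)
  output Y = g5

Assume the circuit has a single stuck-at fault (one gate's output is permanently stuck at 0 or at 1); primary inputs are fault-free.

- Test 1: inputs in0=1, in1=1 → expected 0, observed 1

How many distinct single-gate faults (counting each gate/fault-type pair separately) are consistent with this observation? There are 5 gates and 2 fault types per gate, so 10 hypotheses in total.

4

Fault-free: g1=0, g2=1, g3=0, g4=1, g5=0 → 0. Observed 1.
  g1 stuck-at-0: output 0 ✗
  g1 stuck-at-1: output 1 ✓
  g2 stuck-at-0: output 1 ✓
  g2 stuck-at-1: output 0 ✗
  g3 stuck-at-0: output 0 ✗
  g3 stuck-at-1: output 0 ✗
  g4 stuck-at-0: output 1 ✓
  g4 stuck-at-1: output 0 ✗
  g5 stuck-at-0: output 0 ✗
  g5 stuck-at-1: output 1 ✓
Consistent faults: {g1 stuck-at-1, g2 stuck-at-0, g4 stuck-at-0, g5 stuck-at-1} — 4 in all.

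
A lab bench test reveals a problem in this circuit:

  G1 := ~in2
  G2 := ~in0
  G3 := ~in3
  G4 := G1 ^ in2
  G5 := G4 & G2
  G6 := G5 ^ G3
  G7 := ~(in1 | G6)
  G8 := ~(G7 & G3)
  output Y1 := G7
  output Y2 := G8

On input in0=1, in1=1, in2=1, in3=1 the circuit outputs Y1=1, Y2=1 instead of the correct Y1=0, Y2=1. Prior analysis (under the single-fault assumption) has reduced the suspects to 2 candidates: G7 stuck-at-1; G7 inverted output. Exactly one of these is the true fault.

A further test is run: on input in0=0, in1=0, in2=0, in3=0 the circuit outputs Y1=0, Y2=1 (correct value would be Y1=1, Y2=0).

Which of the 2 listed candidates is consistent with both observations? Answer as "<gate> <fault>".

Evaluate each candidate on input in0=0, in1=0, in2=0, in3=0:
  G7 stuck-at-1: G1=1, G2=1, G3=1, G4=1, G5=1, G6=0, G7=1 [stuck-at-1], G8=0 → Y1=1, Y2=0 — eliminated
  G7 inverted output: G1=1, G2=1, G3=1, G4=1, G5=1, G6=0, G7=0 [inverted output], G8=1 → Y1=0, Y2=1 — matches
Only G7 inverted output reproduces the observed Y1=0, Y2=1.

G7 inverted output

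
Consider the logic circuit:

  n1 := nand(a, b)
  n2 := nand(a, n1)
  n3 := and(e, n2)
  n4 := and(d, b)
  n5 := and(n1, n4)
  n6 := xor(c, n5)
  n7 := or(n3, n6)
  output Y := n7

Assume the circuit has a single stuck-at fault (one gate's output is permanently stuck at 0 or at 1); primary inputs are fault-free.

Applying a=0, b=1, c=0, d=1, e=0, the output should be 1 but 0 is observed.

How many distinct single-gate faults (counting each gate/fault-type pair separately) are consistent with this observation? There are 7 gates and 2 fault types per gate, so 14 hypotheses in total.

Fault-free: n1=1, n2=1, n3=0, n4=1, n5=1, n6=1, n7=1 → 1. Observed 0.
  n1 stuck-at-0: output 0 ✓
  n1 stuck-at-1: output 1 ✗
  n2 stuck-at-0: output 1 ✗
  n2 stuck-at-1: output 1 ✗
  n3 stuck-at-0: output 1 ✗
  n3 stuck-at-1: output 1 ✗
  n4 stuck-at-0: output 0 ✓
  n4 stuck-at-1: output 1 ✗
  n5 stuck-at-0: output 0 ✓
  n5 stuck-at-1: output 1 ✗
  n6 stuck-at-0: output 0 ✓
  n6 stuck-at-1: output 1 ✗
  n7 stuck-at-0: output 0 ✓
  n7 stuck-at-1: output 1 ✗
Consistent faults: {n1 stuck-at-0, n4 stuck-at-0, n5 stuck-at-0, n6 stuck-at-0, n7 stuck-at-0} — 5 in all.

5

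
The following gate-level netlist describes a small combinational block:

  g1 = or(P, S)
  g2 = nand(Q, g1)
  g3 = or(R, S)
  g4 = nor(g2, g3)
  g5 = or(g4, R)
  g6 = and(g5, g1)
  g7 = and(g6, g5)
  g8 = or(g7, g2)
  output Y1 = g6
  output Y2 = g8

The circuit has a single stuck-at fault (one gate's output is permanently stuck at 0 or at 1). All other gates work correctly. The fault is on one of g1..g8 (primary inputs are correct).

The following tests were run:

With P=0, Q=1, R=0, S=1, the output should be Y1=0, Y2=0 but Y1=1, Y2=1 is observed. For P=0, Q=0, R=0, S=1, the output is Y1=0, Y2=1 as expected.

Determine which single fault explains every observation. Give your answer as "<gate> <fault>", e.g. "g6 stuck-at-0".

g3 stuck-at-0

Fault-free values for test 1 (P=0, Q=1, R=0, S=1): g1=1, g2=0, g3=1, g4=0, g5=0, g6=0, g7=0, g8=0, giving Y1=0, Y2=0. Observed Y1=1, Y2=1.
Test 1: faults giving observed Y1=1, Y2=1 are {g3 stuck-at-0, g4 stuck-at-1, g5 stuck-at-1}.
Test 2 (P=0, Q=0, R=0, S=1): fault-free g1=1, g2=1, g3=1, g4=0, g5=0, g6=0, g7=0, g8=1 → Y1=0, Y2=1; observed Y1=0, Y2=1. Eliminates g4 stuck-at-1, g5 stuck-at-1.
Only g3 stuck-at-0 is consistent with every test.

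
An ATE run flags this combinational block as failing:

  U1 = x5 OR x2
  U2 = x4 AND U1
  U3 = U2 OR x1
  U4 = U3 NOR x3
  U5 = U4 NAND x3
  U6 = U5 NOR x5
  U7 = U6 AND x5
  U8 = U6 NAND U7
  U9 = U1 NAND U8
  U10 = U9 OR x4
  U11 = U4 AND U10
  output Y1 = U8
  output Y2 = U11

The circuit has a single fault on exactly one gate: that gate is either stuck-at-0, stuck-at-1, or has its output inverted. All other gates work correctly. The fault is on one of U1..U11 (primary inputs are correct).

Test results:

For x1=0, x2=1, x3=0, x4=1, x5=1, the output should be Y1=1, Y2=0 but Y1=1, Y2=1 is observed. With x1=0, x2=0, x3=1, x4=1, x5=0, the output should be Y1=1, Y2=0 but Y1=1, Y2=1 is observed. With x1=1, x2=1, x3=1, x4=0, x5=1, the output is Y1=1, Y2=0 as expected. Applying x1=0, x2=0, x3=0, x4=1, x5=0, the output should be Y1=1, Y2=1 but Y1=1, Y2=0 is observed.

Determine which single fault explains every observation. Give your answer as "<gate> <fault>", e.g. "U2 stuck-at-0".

U4 inverted output

Fault-free values for test 1 (x1=0, x2=1, x3=0, x4=1, x5=1): U1=1, U2=1, U3=1, U4=0, U5=1, U6=0, U7=0, U8=1, U9=0, U10=1, U11=0, giving Y1=1, Y2=0. Observed Y1=1, Y2=1.
Test 1: faults giving observed Y1=1, Y2=1 are {U1 stuck-at-0, U1 inverted output, U2 stuck-at-0, U2 inverted output, U3 stuck-at-0, U3 inverted output, U4 stuck-at-1, U4 inverted output, U11 stuck-at-1, U11 inverted output}.
Test 2 (x1=0, x2=0, x3=1, x4=1, x5=0): fault-free U1=0, U2=0, U3=0, U4=0, U5=1, U6=0, U7=0, U8=1, U9=1, U10=1, U11=0 → Y1=1, Y2=0; observed Y1=1, Y2=1. Eliminates U1 stuck-at-0, U1 inverted output, U2 stuck-at-0, U2 inverted output, U3 stuck-at-0, U3 inverted output.
Test 3 (x1=1, x2=1, x3=1, x4=0, x5=1): fault-free U1=1, U2=0, U3=1, U4=0, U5=1, U6=0, U7=0, U8=1, U9=0, U10=0, U11=0 → Y1=1, Y2=0; observed Y1=1, Y2=0. Eliminates U11 stuck-at-1, U11 inverted output.
Test 4 (x1=0, x2=0, x3=0, x4=1, x5=0): fault-free U1=0, U2=0, U3=0, U4=1, U5=1, U6=0, U7=0, U8=1, U9=1, U10=1, U11=1 → Y1=1, Y2=1; observed Y1=1, Y2=0. Eliminates U4 stuck-at-1.
Only U4 inverted output is consistent with every test.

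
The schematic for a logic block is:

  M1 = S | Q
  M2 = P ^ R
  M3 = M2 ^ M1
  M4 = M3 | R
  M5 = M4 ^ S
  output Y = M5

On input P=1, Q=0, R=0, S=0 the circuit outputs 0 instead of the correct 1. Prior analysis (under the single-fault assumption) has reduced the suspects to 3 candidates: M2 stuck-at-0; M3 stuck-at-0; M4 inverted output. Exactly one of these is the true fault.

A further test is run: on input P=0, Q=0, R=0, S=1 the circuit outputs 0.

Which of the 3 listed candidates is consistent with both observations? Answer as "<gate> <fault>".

M2 stuck-at-0

Evaluate each candidate on input P=0, Q=0, R=0, S=1:
  M2 stuck-at-0: M1=1, M2=0 [stuck-at-0], M3=1, M4=1, M5=0 → 0 — matches
  M3 stuck-at-0: M1=1, M2=0, M3=0 [stuck-at-0], M4=0, M5=1 → 1 — eliminated
  M4 inverted output: M1=1, M2=0, M3=1, M4=0 [inverted output], M5=1 → 1 — eliminated
Only M2 stuck-at-0 reproduces the observed 0.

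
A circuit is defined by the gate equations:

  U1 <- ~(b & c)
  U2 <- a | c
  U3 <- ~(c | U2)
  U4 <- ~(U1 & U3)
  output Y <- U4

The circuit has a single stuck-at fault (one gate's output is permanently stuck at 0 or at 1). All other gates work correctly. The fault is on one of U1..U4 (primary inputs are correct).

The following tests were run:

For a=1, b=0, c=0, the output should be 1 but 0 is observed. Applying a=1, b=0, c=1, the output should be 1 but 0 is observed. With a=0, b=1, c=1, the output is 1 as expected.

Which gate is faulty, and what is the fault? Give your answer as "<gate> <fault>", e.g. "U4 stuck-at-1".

U3 stuck-at-1

Fault-free values for test 1 (a=1, b=0, c=0): U1=1, U2=1, U3=0, U4=1, giving Y=1. Observed 0.
Test 1: faults giving observed 0 are {U2 stuck-at-0, U3 stuck-at-1, U4 stuck-at-0}.
Test 2 (a=1, b=0, c=1): fault-free U1=1, U2=1, U3=0, U4=1 → 1; observed 0. Eliminates U2 stuck-at-0.
Test 3 (a=0, b=1, c=1): fault-free U1=0, U2=1, U3=0, U4=1 → 1; observed 1. Eliminates U4 stuck-at-0.
Only U3 stuck-at-1 is consistent with every test.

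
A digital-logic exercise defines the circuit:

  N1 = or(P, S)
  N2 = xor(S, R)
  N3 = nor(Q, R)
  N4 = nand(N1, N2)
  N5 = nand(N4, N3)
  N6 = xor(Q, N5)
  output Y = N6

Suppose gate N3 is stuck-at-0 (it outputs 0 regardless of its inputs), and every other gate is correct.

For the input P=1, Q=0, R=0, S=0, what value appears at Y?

Propagate with N3 forced: N1=1, N2=0, N3=0 [stuck-at-0], N4=1, N5=1, N6=1.
So Y = 1. (Without the fault it would be 0.)

1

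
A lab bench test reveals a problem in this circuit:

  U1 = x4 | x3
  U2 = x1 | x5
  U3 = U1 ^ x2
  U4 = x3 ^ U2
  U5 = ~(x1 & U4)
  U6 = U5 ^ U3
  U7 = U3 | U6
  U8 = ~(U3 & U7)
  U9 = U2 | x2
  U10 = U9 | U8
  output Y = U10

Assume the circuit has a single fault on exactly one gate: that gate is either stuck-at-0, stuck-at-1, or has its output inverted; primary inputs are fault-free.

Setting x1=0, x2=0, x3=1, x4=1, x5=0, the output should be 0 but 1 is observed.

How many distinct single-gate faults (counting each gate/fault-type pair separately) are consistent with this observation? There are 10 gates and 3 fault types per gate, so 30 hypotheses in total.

14

Fault-free: U1=1, U2=0, U3=1, U4=1, U5=1, U6=0, U7=1, U8=0, U9=0, U10=0 → 0. Observed 1.
  U1: stuck-at-0, inverted output ✓; others ✗
  U2: stuck-at-1, inverted output ✓; others ✗
  U3: stuck-at-0, inverted output ✓; others ✗
  U4: none of the 3 fault types match ✗
  U5: none of the 3 fault types match ✗
  U6: none of the 3 fault types match ✗
  U7: stuck-at-0, inverted output ✓; others ✗
  U8: stuck-at-1, inverted output ✓; others ✗
  U9: stuck-at-1, inverted output ✓; others ✗
  U10: stuck-at-1, inverted output ✓; others ✗
Consistent faults: {U1 stuck-at-0, U1 inverted output, U2 stuck-at-1, U2 inverted output, U3 stuck-at-0, U3 inverted output, U7 stuck-at-0, U7 inverted output, U8 stuck-at-1, U8 inverted output, U9 stuck-at-1, U9 inverted output, U10 stuck-at-1, U10 inverted output} — 14 in all.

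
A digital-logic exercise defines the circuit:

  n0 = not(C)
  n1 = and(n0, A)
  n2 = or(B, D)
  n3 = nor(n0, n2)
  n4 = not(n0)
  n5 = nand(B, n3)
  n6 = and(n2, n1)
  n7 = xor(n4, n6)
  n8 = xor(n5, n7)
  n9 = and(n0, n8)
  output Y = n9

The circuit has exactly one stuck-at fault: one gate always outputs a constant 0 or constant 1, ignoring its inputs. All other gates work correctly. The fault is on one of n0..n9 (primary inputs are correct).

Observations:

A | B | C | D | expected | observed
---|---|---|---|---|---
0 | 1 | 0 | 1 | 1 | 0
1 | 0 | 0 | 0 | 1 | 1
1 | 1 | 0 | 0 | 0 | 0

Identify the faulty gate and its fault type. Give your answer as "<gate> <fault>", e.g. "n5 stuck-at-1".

Fault-free values for test 1 (A=0, B=1, C=0, D=1): n0=1, n1=0, n2=1, n3=0, n4=0, n5=1, n6=0, n7=0, n8=1, n9=1, giving Y=1. Observed 0.
Test 1: faults giving observed 0 are {n0 stuck-at-0, n1 stuck-at-1, n3 stuck-at-1, n4 stuck-at-1, n5 stuck-at-0, n6 stuck-at-1, n7 stuck-at-1, n8 stuck-at-0, n9 stuck-at-0}.
Test 2 (A=1, B=0, C=0, D=0): fault-free n0=1, n1=1, n2=0, n3=0, n4=0, n5=1, n6=0, n7=0, n8=1, n9=1 → 1; observed 1. Eliminates n0 stuck-at-0, n4 stuck-at-1, n5 stuck-at-0, n6 stuck-at-1, n7 stuck-at-1, n8 stuck-at-0, n9 stuck-at-0.
Test 3 (A=1, B=1, C=0, D=0): fault-free n0=1, n1=1, n2=1, n3=0, n4=0, n5=1, n6=1, n7=1, n8=0, n9=0 → 0; observed 0. Eliminates n3 stuck-at-1.
Only n1 stuck-at-1 is consistent with every test.

n1 stuck-at-1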